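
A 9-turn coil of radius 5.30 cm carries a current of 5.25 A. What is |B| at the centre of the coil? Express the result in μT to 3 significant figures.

B ≈ 560 μT

For an N-turn flat coil, B = Nμ₀I/(2R) with R = 0.053 m.
B = 9 × 6.22×10⁻⁵ T = 5.60×10⁻⁴ T.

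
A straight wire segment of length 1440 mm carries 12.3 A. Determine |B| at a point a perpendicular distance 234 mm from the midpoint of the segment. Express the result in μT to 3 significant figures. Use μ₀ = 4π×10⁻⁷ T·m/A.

For a finite straight segment, B = (μ₀I/4πd)(sinθ₁ + sinθ₂), where θ₁, θ₂ are the angles from the perpendicular to each end.
The perpendicular from the point meets the wire at its midpoint, so each end is L/2 = 0.72 m away along the wire.
sinθ₁ = 0.72/√(0.72²+0.234²) = 0.9510; sinθ₂ = 0.72/√(0.72²+0.234²) = 0.9510.
B = (4π×10⁻⁷ × 12.3) / (4π × 0.234) × (0.9510 + 0.9510) = 1.00×10⁻⁵ T.

B ≈ 10.0 μT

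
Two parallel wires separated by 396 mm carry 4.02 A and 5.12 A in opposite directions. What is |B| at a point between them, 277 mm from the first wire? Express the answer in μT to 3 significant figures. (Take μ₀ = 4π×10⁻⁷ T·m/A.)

Each long wire gives B = μ₀I/(2πd). Distances are d₁ = 0.277 m and d₂ = 0.119 m.
B₁ = 2.90×10⁻⁶ T, B₂ = 8.61×10⁻⁶ T.
Between antiparallel currents both contributions point the same way, so they add. B = B₁ + B₂ = 2.90×10⁻⁶ + 8.61×10⁻⁶ = 1.15×10⁻⁵ T.

B ≈ 11.5 μT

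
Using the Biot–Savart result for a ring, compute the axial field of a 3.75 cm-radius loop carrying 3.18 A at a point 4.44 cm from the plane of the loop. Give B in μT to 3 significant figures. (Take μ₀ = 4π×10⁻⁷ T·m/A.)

On the axis of a circular loop, B = μ₀IR² / [2(R²+z²)^(3/2)].
R² + z² = (0.0375)² + (0.0444)² = 0.003378 m², and (R²+z²)^(3/2) = 1.96×10⁻⁴ m³.
B = (4π×10⁻⁷ × 3.18 × 0.001406) / (2 × 1.96×10⁻⁴) = 1.43×10⁻⁵ T.

B ≈ 14.3 μT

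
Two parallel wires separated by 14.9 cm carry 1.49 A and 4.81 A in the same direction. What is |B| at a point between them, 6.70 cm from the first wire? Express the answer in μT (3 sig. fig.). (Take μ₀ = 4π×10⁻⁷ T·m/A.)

Each long wire gives B = μ₀I/(2πd). Distances are d₁ = 0.067 m and d₂ = 0.082 m.
B₁ = 4.45×10⁻⁶ T, B₂ = 1.17×10⁻⁵ T.
Between parallel currents the two contributions point in opposite directions, so they subtract. B = |B₁ − B₂| = |4.45×10⁻⁶ − 1.17×10⁻⁵| = 7.28×10⁻⁶ T.

B ≈ 7.28 μT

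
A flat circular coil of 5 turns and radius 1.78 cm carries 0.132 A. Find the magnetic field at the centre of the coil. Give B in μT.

For an N-turn flat coil, B = Nμ₀I/(2R) with R = 0.0178 m.
B = 5 × 4.66×10⁻⁶ T = 2.33×10⁻⁵ T.

B ≈ 23.3 μT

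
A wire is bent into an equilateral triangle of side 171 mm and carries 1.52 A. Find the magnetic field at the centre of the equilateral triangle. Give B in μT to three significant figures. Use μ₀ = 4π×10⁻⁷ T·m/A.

Each side is a finite straight segment at perpendicular distance d = a/(2 tan(π/3)) = 0.04936 m from the centre, with end-angles ±π/3.
One side contributes B₁ = (μ₀I/4πd)·2 sin(π/3) = 5.33×10⁻⁶ T.
All 3 sides add in the same direction: B = 3 × 5.33×10⁻⁶ = 1.60×10⁻⁵ T.

B ≈ 16.0 μT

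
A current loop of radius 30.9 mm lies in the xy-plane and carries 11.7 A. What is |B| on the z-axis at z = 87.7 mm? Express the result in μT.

B ≈ 8.73 μT

On the axis of a circular loop, B = μ₀IR² / [2(R²+z²)^(3/2)].
R² + z² = (0.0309)² + (0.0877)² = 0.008646 m², and (R²+z²)^(3/2) = 8.04×10⁻⁴ m³.
B = (4π×10⁻⁷ × 11.7 × 0.0009548) / (2 × 8.04×10⁻⁴) = 8.73×10⁻⁶ T.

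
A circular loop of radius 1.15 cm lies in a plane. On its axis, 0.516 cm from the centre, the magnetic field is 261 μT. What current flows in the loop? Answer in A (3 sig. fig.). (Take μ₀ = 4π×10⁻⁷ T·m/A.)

I ≈ 6.29 A

On the axis of a loop, B = μ₀IR²/[2(R²+z²)^(3/2)], so I = 2B(R²+z²)^(3/2)/(μ₀R²).
R² + z² = 0.0001322 + 2.663×10⁻⁵ = 0.0001589 m²; raised to 3/2 gives 2.00×10⁻⁶ m³.
I = 2 × 2.61×10⁻⁴ × 2.00×10⁻⁶ / (1.26×10⁻⁶ × 0.0001322) = 6.29 A.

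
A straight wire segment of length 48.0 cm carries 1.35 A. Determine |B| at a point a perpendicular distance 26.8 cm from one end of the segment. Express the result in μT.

B ≈ 0.440 μT

For a finite straight segment, B = (μ₀I/4πd)(sinθ₁ + sinθ₂), where θ₁, θ₂ are the angles from the perpendicular to each end.
The perpendicular foot is at one end, so the two end-offsets along the wire are 0 and L = 0.48 m.
sinθ₁ = 0/√(0²+0.268²) = 0.0000; sinθ₂ = 0.48/√(0.48²+0.268²) = 0.8731.
B = (4π×10⁻⁷ × 1.35) / (4π × 0.268) × (0.0000 + 0.8731) = 4.40×10⁻⁷ T.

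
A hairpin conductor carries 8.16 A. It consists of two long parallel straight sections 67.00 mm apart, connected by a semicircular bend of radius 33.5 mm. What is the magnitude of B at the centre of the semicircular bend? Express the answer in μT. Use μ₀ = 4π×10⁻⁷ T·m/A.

B ≈ 125 μT

The semicircular arc contributes B_arc = μ₀I·π/(4πR) = μ₀I/(4R) = 7.65×10⁻⁵ T.
Each semi-infinite lead is at perpendicular distance R = 0.0335 m from the centre, with the perpendicular foot at its near end, so it contributes μ₀I/(4πR); both point the same way, together 4.87×10⁻⁵ T.
Arc and leads all point the same direction: B = 7.65×10⁻⁵ + 4.87×10⁻⁵ = 1.25×10⁻⁴ T.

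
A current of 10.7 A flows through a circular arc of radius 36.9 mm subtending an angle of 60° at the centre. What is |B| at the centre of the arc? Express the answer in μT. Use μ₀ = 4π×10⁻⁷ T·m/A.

B ≈ 30.4 μT

The Biot–Savart field of a circular arc at its centre is B = μ₀Iφ/(4πR), with φ = 1.047 rad.
B = (4π×10⁻⁷ × 10.7 × 1.047) / (4π × 0.0369) = 3.04×10⁻⁵ T.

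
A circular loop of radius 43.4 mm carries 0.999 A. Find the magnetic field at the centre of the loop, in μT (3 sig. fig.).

B ≈ 14.5 μT

At the centre of a circular loop the Biot–Savart law gives B = μ₀I/(2R).
B = (4π×10⁻⁷ × 0.999) / (2 × 0.0434) = 1.45×10⁻⁵ T.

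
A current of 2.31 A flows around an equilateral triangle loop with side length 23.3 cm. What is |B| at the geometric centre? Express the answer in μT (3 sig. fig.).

B ≈ 17.8 μT

Each side is a finite straight segment at perpendicular distance d = a/(2 tan(π/3)) = 0.06726 m from the centre, with end-angles ±π/3.
One side contributes B₁ = (μ₀I/4πd)·2 sin(π/3) = 5.95×10⁻⁶ T.
All 3 sides add in the same direction: B = 3 × 5.95×10⁻⁶ = 1.78×10⁻⁵ T.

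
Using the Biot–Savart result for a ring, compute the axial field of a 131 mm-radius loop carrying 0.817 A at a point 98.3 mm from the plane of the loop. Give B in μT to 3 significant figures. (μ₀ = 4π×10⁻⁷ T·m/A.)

On the axis of a circular loop, B = μ₀IR² / [2(R²+z²)^(3/2)].
R² + z² = (0.131)² + (0.0983)² = 0.02682 m², and (R²+z²)^(3/2) = 4.39×10⁻³ m³.
B = (4π×10⁻⁷ × 0.817 × 0.01716) / (2 × 4.39×10⁻³) = 2.01×10⁻⁶ T.

B ≈ 2.01 μT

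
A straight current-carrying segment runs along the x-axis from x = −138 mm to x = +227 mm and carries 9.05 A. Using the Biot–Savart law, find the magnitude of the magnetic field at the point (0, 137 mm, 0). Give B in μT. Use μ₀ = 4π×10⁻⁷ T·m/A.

For a finite straight segment, B = (μ₀I/4πd)(sinθ₁ + sinθ₂), where θ₁, θ₂ are the angles from the perpendicular to each end.
The perpendicular distance is d = 0.137 m; the end-offsets along the wire are a = 0.138 m and b = 0.227 m.
sinθ₁ = 0.138/√(0.138²+0.137²) = 0.7097; sinθ₂ = 0.227/√(0.227²+0.137²) = 0.8562.
B = (4π×10⁻⁷ × 9.05) / (4π × 0.137) × (0.7097 + 0.8562) = 1.03×10⁻⁵ T.

B ≈ 10.3 μT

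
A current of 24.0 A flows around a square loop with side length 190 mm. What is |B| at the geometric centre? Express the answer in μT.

B ≈ 143 μT

Each side is a finite straight segment at perpendicular distance d = a/(2 tan(π/4)) = 0.095 m from the centre, with end-angles ±π/4.
One side contributes B₁ = (μ₀I/4πd)·2 sin(π/4) = 3.57×10⁻⁵ T.
All 4 sides add in the same direction: B = 4 × 3.57×10⁻⁵ = 1.43×10⁻⁴ T.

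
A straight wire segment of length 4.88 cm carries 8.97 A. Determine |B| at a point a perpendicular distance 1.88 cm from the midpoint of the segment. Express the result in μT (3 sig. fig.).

B ≈ 75.6 μT

For a finite straight segment, B = (μ₀I/4πd)(sinθ₁ + sinθ₂), where θ₁, θ₂ are the angles from the perpendicular to each end.
The perpendicular from the point meets the wire at its midpoint, so each end is L/2 = 0.0244 m away along the wire.
sinθ₁ = 0.0244/√(0.0244²+0.0188²) = 0.7921; sinθ₂ = 0.0244/√(0.0244²+0.0188²) = 0.7921.
B = (4π×10⁻⁷ × 8.97) / (4π × 0.0188) × (0.7921 + 0.7921) = 7.56×10⁻⁵ T.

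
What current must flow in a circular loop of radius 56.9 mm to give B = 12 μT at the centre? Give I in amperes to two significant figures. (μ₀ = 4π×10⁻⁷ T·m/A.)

At the centre of a circular loop B = μ₀I/(2R), so I = 2RB/μ₀.
With R = 0.0569 m, I = 2 × 0.0569 × 1.20×10⁻⁵ / (4π×10⁻⁷) = 1.09 A.

I ≈ 1.1 A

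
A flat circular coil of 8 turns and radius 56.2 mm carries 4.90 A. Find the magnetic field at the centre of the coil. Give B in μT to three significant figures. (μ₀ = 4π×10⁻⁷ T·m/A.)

B ≈ 438 μT

For an N-turn flat coil, B = Nμ₀I/(2R) with R = 0.0562 m.
B = 8 × 5.48×10⁻⁵ T = 4.38×10⁻⁴ T.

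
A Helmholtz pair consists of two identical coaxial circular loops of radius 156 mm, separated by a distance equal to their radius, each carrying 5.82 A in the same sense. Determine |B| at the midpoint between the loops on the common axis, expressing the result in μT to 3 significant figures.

B ≈ 33.5 μT

Each loop contributes B = μ₀IR²/[2(R²+z²)^(3/2)] on the axis, with z measured from that loop.
Loop 1 (z = 0.078 m): B₁ = 1.68×10⁻⁵ T. Loop 2 (z = 0.078 m): B₂ = 1.68×10⁻⁵ T.
The fields add: B = B₁ + B₂ = 3.35×10⁻⁵ T.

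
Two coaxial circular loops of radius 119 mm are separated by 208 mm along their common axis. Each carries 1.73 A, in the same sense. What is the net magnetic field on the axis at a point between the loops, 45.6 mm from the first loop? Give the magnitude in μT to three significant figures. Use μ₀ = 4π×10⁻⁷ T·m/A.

B ≈ 9.32 μT

Each loop contributes B = μ₀IR²/[2(R²+z²)^(3/2)] on the axis, with z measured from that loop.
Loop 1 (z = 0.0456 m): B₁ = 7.44×10⁻⁶ T. Loop 2 (z = 0.1624 m): B₂ = 1.89×10⁻⁶ T.
The fields add: B = B₁ + B₂ = 9.32×10⁻⁶ T.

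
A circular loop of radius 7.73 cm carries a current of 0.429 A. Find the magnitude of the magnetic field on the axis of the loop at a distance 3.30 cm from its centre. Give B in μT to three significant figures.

On the axis of a circular loop, B = μ₀IR² / [2(R²+z²)^(3/2)].
R² + z² = (0.0773)² + (0.033)² = 0.007064 m², and (R²+z²)^(3/2) = 5.94×10⁻⁴ m³.
B = (4π×10⁻⁷ × 0.429 × 0.005975) / (2 × 5.94×10⁻⁴) = 2.71×10⁻⁶ T.

B ≈ 2.71 μT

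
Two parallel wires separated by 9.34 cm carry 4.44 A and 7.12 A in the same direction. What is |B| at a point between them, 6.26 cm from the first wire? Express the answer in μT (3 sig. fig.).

Each long wire gives B = μ₀I/(2πd). Distances are d₁ = 0.0626 m and d₂ = 0.0308 m.
B₁ = 1.42×10⁻⁵ T, B₂ = 4.62×10⁻⁵ T.
Between parallel currents the two contributions point in opposite directions, so they subtract. B = |B₁ − B₂| = |1.42×10⁻⁵ − 4.62×10⁻⁵| = 3.20×10⁻⁵ T.

B ≈ 32.0 μT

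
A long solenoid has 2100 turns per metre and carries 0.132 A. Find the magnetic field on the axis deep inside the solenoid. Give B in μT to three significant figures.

Inside a long solenoid, B = μ₀nI with n = 2100 turns/m.
B = 4π×10⁻⁷ × 2100 × 0.132 = 3.48×10⁻⁴ T.

B ≈ 348 μT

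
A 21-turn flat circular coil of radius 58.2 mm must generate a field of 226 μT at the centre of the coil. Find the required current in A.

I ≈ 0.997 A

For an N-turn coil, B = Nμ₀I/(2R) with R = 0.0582 m, so I = 2RB/(Nμ₀) = 2 × 0.0582 × 2.26×10⁻⁴ / (21 × 4π×10⁻⁷) = 0.997 A.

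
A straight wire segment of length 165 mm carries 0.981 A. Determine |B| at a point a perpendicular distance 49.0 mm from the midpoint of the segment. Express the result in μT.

B ≈ 3.44 μT

For a finite straight segment, B = (μ₀I/4πd)(sinθ₁ + sinθ₂), where θ₁, θ₂ are the angles from the perpendicular to each end.
The perpendicular from the point meets the wire at its midpoint, so each end is L/2 = 0.0825 m away along the wire.
sinθ₁ = 0.0825/√(0.0825²+0.049²) = 0.8598; sinθ₂ = 0.0825/√(0.0825²+0.049²) = 0.8598.
B = (4π×10⁻⁷ × 0.981) / (4π × 0.049) × (0.8598 + 0.8598) = 3.44×10⁻⁶ T.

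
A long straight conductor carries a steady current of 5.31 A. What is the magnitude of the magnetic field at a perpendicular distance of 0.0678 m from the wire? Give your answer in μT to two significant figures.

For an infinitely long straight wire, B = μ₀I/(2πd).
B = (4π×10⁻⁷ × 5.31) / (2π × 0.0678) = 1.57×10⁻⁵ T.

B ≈ 16 μT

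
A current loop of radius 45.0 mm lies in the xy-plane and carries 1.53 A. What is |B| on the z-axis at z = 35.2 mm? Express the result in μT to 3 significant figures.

B ≈ 10.4 μT

On the axis of a circular loop, B = μ₀IR² / [2(R²+z²)^(3/2)].
R² + z² = (0.045)² + (0.0352)² = 0.003264 m², and (R²+z²)^(3/2) = 1.86×10⁻⁴ m³.
B = (4π×10⁻⁷ × 1.53 × 0.002025) / (2 × 1.86×10⁻⁴) = 1.04×10⁻⁵ T.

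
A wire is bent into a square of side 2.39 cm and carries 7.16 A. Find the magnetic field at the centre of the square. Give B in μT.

B ≈ 339 μT

Each side is a finite straight segment at perpendicular distance d = a/(2 tan(π/4)) = 0.01195 m from the centre, with end-angles ±π/4.
One side contributes B₁ = (μ₀I/4πd)·2 sin(π/4) = 8.47×10⁻⁵ T.
All 4 sides add in the same direction: B = 4 × 8.47×10⁻⁵ = 3.39×10⁻⁴ T.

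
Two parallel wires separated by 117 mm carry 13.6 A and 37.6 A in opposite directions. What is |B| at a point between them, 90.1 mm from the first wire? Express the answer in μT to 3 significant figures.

B ≈ 310 μT

Each long wire gives B = μ₀I/(2πd). Distances are d₁ = 0.0901 m and d₂ = 0.0269 m.
B₁ = 3.02×10⁻⁵ T, B₂ = 2.80×10⁻⁴ T.
Between antiparallel currents both contributions point the same way, so they add. B = B₁ + B₂ = 3.02×10⁻⁵ + 2.80×10⁻⁴ = 3.10×10⁻⁴ T.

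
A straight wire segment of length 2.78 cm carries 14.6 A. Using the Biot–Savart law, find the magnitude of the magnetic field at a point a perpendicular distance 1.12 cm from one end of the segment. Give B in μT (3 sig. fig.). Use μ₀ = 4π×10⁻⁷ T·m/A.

B ≈ 121 μT

For a finite straight segment, B = (μ₀I/4πd)(sinθ₁ + sinθ₂), where θ₁, θ₂ are the angles from the perpendicular to each end.
The perpendicular foot is at one end, so the two end-offsets along the wire are 0 and L = 0.0278 m.
sinθ₁ = 0/√(0²+0.0112²) = 0.0000; sinθ₂ = 0.0278/√(0.0278²+0.0112²) = 0.9276.
B = (4π×10⁻⁷ × 14.6) / (4π × 0.0112) × (0.0000 + 0.9276) = 1.21×10⁻⁴ T.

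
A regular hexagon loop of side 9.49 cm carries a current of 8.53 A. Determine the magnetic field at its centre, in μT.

Each side is a finite straight segment at perpendicular distance d = a/(2 tan(π/6)) = 0.08219 m from the centre, with end-angles ±π/6.
One side contributes B₁ = (μ₀I/4πd)·2 sin(π/6) = 1.04×10⁻⁵ T.
All 6 sides add in the same direction: B = 6 × 1.04×10⁻⁵ = 6.23×10⁻⁵ T.

B ≈ 62.3 μT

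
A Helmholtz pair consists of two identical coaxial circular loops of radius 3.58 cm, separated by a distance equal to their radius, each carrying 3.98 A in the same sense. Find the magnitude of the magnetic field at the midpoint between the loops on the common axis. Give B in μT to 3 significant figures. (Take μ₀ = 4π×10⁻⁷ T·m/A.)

Each loop contributes B = μ₀IR²/[2(R²+z²)^(3/2)] on the axis, with z measured from that loop.
Loop 1 (z = 0.0179 m): B₁ = 5.00×10⁻⁵ T. Loop 2 (z = 0.0179 m): B₂ = 5.00×10⁻⁵ T.
The fields add: B = B₁ + B₂ = 1.00×10⁻⁴ T.

B ≈ 100 μT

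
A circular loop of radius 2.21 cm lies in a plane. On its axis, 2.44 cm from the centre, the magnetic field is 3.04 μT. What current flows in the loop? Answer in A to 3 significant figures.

On the axis of a loop, B = μ₀IR²/[2(R²+z²)^(3/2)], so I = 2B(R²+z²)^(3/2)/(μ₀R²).
R² + z² = 0.0004884 + 0.0005954 = 0.001084 m²; raised to 3/2 gives 3.57×10⁻⁵ m³.
I = 2 × 3.04×10⁻⁶ × 3.57×10⁻⁵ / (1.26×10⁻⁶ × 0.0004884) = 0.353 A.

I ≈ 0.353 A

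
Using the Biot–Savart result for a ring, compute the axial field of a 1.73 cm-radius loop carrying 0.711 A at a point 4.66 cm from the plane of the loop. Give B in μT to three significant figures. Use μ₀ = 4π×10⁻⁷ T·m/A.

On the axis of a circular loop, B = μ₀IR² / [2(R²+z²)^(3/2)].
R² + z² = (0.0173)² + (0.0466)² = 0.002471 m², and (R²+z²)^(3/2) = 1.23×10⁻⁴ m³.
B = (4π×10⁻⁷ × 0.711 × 0.0002993) / (2 × 1.23×10⁻⁴) = 1.09×10⁻⁶ T.

B ≈ 1.09 μT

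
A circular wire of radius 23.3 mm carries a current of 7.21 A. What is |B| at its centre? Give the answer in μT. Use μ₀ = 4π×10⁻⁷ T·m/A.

B ≈ 194 μT

At the centre of a circular loop the Biot–Savart law gives B = μ₀I/(2R).
B = (4π×10⁻⁷ × 7.21) / (2 × 0.0233) = 1.94×10⁻⁴ T.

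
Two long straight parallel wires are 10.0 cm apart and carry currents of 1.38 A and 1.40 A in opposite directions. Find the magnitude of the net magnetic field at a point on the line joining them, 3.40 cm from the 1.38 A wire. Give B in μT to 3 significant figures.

Each long wire gives B = μ₀I/(2πd). Distances are d₁ = 0.034 m and d₂ = 0.066 m.
B₁ = 8.12×10⁻⁶ T, B₂ = 4.24×10⁻⁶ T.
Between antiparallel currents both contributions point the same way, so they add. B = B₁ + B₂ = 8.12×10⁻⁶ + 4.24×10⁻⁶ = 1.24×10⁻⁵ T.

B ≈ 12.4 μT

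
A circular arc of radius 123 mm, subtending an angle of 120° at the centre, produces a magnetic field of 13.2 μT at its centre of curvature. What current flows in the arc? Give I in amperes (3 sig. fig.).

For a circular arc, B = μ₀Iφ/(4πR) with φ in radians; here φ = 2.094 rad.
So I = 4πRB/(μ₀φ) = 4π × 0.123 × 1.32×10⁻⁵ / (4π×10⁻⁷ × 2.094) = 7.75 A.

I ≈ 7.75 A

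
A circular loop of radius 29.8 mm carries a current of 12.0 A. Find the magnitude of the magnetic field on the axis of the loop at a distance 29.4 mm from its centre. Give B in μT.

On the axis of a circular loop, B = μ₀IR² / [2(R²+z²)^(3/2)].
R² + z² = (0.0298)² + (0.0294)² = 0.001752 m², and (R²+z²)^(3/2) = 7.34×10⁻⁵ m³.
B = (4π×10⁻⁷ × 12.0 × 0.000888) / (2 × 7.34×10⁻⁵) = 9.13×10⁻⁵ T.

B ≈ 91.3 μT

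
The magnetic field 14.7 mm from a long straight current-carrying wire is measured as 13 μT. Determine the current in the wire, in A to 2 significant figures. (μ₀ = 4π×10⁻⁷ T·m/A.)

For a long straight wire B = μ₀I/(2πd), so I = 2πdB/μ₀.
I = 2π × 0.0147 × 1.30×10⁻⁵ / (4π×10⁻⁷) = 0.955 A.

I ≈ 0.96 A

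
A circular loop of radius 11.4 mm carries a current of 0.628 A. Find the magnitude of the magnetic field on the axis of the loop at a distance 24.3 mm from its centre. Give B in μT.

B ≈ 2.65 μT

On the axis of a circular loop, B = μ₀IR² / [2(R²+z²)^(3/2)].
R² + z² = (0.0114)² + (0.0243)² = 0.0007205 m², and (R²+z²)^(3/2) = 1.93×10⁻⁵ m³.
B = (4π×10⁻⁷ × 0.628 × 0.00013) / (2 × 1.93×10⁻⁵) = 2.65×10⁻⁶ T.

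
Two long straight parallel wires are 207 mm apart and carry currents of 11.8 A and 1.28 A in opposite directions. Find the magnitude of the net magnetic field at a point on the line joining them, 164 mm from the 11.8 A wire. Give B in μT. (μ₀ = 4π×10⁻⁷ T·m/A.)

Each long wire gives B = μ₀I/(2πd). Distances are d₁ = 0.164 m and d₂ = 0.043 m.
B₁ = 1.44×10⁻⁵ T, B₂ = 5.95×10⁻⁶ T.
Between antiparallel currents both contributions point the same way, so they add. B = B₁ + B₂ = 1.44×10⁻⁵ + 5.95×10⁻⁶ = 2.03×10⁻⁵ T.

B ≈ 20.3 μT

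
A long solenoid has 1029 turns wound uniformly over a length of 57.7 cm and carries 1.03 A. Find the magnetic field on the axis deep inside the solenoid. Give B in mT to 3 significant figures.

B ≈ 2.31 mT

Inside a long solenoid, B = μ₀nI with n = 1783 turns/m.
B = 4π×10⁻⁷ × 1783 × 1.03 = 2.31×10⁻³ T.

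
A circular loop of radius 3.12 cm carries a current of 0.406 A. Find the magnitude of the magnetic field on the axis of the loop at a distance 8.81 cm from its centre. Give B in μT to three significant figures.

On the axis of a circular loop, B = μ₀IR² / [2(R²+z²)^(3/2)].
R² + z² = (0.0312)² + (0.0881)² = 0.008735 m², and (R²+z²)^(3/2) = 8.16×10⁻⁴ m³.
B = (4π×10⁻⁷ × 0.406 × 0.0009734) / (2 × 8.16×10⁻⁴) = 3.04×10⁻⁷ T.

B ≈ 0.304 μT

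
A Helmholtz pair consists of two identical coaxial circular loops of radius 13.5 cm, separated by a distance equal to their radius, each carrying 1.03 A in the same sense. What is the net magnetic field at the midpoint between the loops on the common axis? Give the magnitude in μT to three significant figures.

Each loop contributes B = μ₀IR²/[2(R²+z²)^(3/2)] on the axis, with z measured from that loop.
Loop 1 (z = 0.0675 m): B₁ = 3.43×10⁻⁶ T. Loop 2 (z = 0.0675 m): B₂ = 3.43×10⁻⁶ T.
The fields add: B = B₁ + B₂ = 6.86×10⁻⁶ T.

B ≈ 6.86 μT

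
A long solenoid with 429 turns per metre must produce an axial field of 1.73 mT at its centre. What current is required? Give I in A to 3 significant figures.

I ≈ 3.21 A

Inside a long solenoid B = μ₀nI with n = 429 m⁻¹, so I = B/(μ₀n).
I = 1.73×10⁻³ / (4π×10⁻⁷ × 429) = 3.21 A.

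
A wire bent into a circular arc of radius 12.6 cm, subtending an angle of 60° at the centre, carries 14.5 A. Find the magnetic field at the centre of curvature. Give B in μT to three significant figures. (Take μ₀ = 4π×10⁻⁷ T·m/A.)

B ≈ 12.1 μT

The Biot–Savart field of a circular arc at its centre is B = μ₀Iφ/(4πR), with φ = 1.047 rad.
B = (4π×10⁻⁷ × 14.5 × 1.047) / (4π × 0.126) = 1.21×10⁻⁵ T.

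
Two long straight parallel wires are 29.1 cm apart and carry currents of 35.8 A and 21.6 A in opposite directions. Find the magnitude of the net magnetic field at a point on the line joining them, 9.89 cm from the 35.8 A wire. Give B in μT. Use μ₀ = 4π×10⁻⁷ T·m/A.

Each long wire gives B = μ₀I/(2πd). Distances are d₁ = 0.0989 m and d₂ = 0.1921 m.
B₁ = 7.24×10⁻⁵ T, B₂ = 2.25×10⁻⁵ T.
Between antiparallel currents both contributions point the same way, so they add. B = B₁ + B₂ = 7.24×10⁻⁵ + 2.25×10⁻⁵ = 9.49×10⁻⁵ T.

B ≈ 94.9 μT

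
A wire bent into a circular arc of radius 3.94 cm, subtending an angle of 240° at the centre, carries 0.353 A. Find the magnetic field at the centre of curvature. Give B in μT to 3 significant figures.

The Biot–Savart field of a circular arc at its centre is B = μ₀Iφ/(4πR), with φ = 4.189 rad.
B = (4π×10⁻⁷ × 0.353 × 4.189) / (4π × 0.0394) = 3.75×10⁻⁶ T.

B ≈ 3.75 μT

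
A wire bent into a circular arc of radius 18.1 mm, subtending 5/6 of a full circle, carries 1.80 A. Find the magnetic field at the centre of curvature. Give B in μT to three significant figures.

B ≈ 52.1 μT

The Biot–Savart field of a circular arc at its centre is B = μ₀Iφ/(4πR), with φ = 5.236 rad.
B = (4π×10⁻⁷ × 1.80 × 5.236) / (4π × 0.0181) = 5.21×10⁻⁵ T.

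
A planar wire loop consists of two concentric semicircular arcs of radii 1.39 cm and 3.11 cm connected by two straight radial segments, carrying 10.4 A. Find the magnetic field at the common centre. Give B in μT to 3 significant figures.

The radial connectors point toward the centre, so dl × r̂ = 0 and they contribute nothing.
Each semicircle gives μ₀I/(4R): inner arc 2.35×10⁻⁴ T, outer arc 1.05×10⁻⁴ T.
The two arcs carry current in opposite angular senses, so their fields oppose: B = |2.35×10⁻⁴ − 1.05×10⁻⁴| = 1.30×10⁻⁴ T.

B ≈ 130 μT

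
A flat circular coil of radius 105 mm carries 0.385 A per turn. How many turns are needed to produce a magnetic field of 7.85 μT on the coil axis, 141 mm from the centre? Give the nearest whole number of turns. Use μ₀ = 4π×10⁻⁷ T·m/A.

For an N-turn coil, B = Nμ₀IR²/[2(R²+z²)^(3/2)]. A single turn gives B₁ = 4.91×10⁻⁷ T with R = 0.105 m, z = 0.141 m.
N = B/B₁ = 7.85×10⁻⁶ / 4.91×10⁻⁷ = 15.99.

N = 16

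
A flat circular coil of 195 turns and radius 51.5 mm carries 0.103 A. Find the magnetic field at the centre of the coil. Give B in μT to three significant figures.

For an N-turn flat coil, B = Nμ₀I/(2R) with R = 0.0515 m.
B = 195 × 1.26×10⁻⁶ T = 2.45×10⁻⁴ T.

B ≈ 245 μT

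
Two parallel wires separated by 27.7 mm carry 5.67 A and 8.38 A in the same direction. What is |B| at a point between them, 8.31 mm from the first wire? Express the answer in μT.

Each long wire gives B = μ₀I/(2πd). Distances are d₁ = 0.00831 m and d₂ = 0.01939 m.
B₁ = 1.36×10⁻⁴ T, B₂ = 8.64×10⁻⁵ T.
Between parallel currents the two contributions point in opposite directions, so they subtract. B = |B₁ − B₂| = |1.36×10⁻⁴ − 8.64×10⁻⁵| = 5.00×10⁻⁵ T.

B ≈ 50.0 μT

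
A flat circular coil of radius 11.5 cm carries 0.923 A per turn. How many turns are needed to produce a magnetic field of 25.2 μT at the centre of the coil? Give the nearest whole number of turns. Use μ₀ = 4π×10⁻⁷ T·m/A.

N = 5

For an N-turn coil, B = Nμ₀I/(2R). A single turn gives B₁ = 5.04×10⁻⁶ T with R = 0.115 m.
N = B/B₁ = 2.52×10⁻⁵ / 5.04×10⁻⁶ = 5.00.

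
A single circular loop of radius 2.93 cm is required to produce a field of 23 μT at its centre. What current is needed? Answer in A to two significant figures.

At the centre of a circular loop B = μ₀I/(2R), so I = 2RB/μ₀.
With R = 0.0293 m, I = 2 × 0.0293 × 2.30×10⁻⁵ / (4π×10⁻⁷) = 1.07 A.

I ≈ 1.1 A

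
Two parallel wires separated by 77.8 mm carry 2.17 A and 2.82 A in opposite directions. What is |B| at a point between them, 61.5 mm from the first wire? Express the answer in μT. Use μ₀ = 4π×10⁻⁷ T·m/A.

Each long wire gives B = μ₀I/(2πd). Distances are d₁ = 0.0615 m and d₂ = 0.0163 m.
B₁ = 7.06×10⁻⁶ T, B₂ = 3.46×10⁻⁵ T.
Between antiparallel currents both contributions point the same way, so they add. B = B₁ + B₂ = 7.06×10⁻⁶ + 3.46×10⁻⁵ = 4.17×10⁻⁵ T.

B ≈ 41.7 μT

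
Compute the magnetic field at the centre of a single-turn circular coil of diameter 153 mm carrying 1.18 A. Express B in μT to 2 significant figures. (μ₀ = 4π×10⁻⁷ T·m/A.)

At the centre of a circular loop the Biot–Savart law gives B = μ₀I/(2R) (so R = 0.0765 m).
B = (4π×10⁻⁷ × 1.18) / (2 × 0.0765) = 9.69×10⁻⁶ T.

B ≈ 9.7 μT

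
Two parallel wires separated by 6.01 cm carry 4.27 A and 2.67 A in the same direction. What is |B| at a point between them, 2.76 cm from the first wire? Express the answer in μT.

Each long wire gives B = μ₀I/(2πd). Distances are d₁ = 0.0276 m and d₂ = 0.0325 m.
B₁ = 3.09×10⁻⁵ T, B₂ = 1.64×10⁻⁵ T.
Between parallel currents the two contributions point in opposite directions, so they subtract. B = |B₁ − B₂| = |3.09×10⁻⁵ − 1.64×10⁻⁵| = 1.45×10⁻⁵ T.

B ≈ 14.5 μT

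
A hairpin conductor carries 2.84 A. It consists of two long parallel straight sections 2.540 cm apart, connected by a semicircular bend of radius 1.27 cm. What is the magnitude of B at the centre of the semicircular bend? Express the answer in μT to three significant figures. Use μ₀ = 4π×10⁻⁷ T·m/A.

The semicircular arc contributes B_arc = μ₀I·π/(4πR) = μ₀I/(4R) = 7.03×10⁻⁵ T.
Each semi-infinite lead is at perpendicular distance R = 0.0127 m from the centre, with the perpendicular foot at its near end, so it contributes μ₀I/(4πR); both point the same way, together 4.47×10⁻⁵ T.
Arc and leads all point the same direction: B = 7.03×10⁻⁵ + 4.47×10⁻⁵ = 1.15×10⁻⁴ T.

B ≈ 115 μT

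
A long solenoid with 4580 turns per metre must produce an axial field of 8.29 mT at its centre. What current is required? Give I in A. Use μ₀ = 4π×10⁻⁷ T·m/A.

I ≈ 1.44 A

Inside a long solenoid B = μ₀nI with n = 4580 m⁻¹, so I = B/(μ₀n).
I = 8.29×10⁻³ / (4π×10⁻⁷ × 4580) = 1.44 A.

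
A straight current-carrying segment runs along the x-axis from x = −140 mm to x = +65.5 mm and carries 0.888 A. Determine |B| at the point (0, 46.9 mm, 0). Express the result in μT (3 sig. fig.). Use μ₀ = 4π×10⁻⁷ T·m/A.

For a finite straight segment, B = (μ₀I/4πd)(sinθ₁ + sinθ₂), where θ₁, θ₂ are the angles from the perpendicular to each end.
The perpendicular distance is d = 0.0469 m; the end-offsets along the wire are a = 0.14 m and b = 0.0655 m.
sinθ₁ = 0.14/√(0.14²+0.0469²) = 0.9482; sinθ₂ = 0.0655/√(0.0655²+0.0469²) = 0.8131.
B = (4π×10⁻⁷ × 0.888) / (4π × 0.0469) × (0.9482 + 0.8131) = 3.33×10⁻⁶ T.

B ≈ 3.33 μT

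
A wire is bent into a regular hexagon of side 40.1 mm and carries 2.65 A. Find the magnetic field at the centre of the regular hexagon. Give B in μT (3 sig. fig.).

B ≈ 45.8 μT

Each side is a finite straight segment at perpendicular distance d = a/(2 tan(π/6)) = 0.03473 m from the centre, with end-angles ±π/6.
One side contributes B₁ = (μ₀I/4πd)·2 sin(π/6) = 7.63×10⁻⁶ T.
All 6 sides add in the same direction: B = 6 × 7.63×10⁻⁶ = 4.58×10⁻⁵ T.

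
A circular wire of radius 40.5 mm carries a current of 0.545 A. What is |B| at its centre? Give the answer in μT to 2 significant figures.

At the centre of a circular loop the Biot–Savart law gives B = μ₀I/(2R).
B = (4π×10⁻⁷ × 0.545) / (2 × 0.0405) = 8.46×10⁻⁶ T.

B ≈ 8.5 μT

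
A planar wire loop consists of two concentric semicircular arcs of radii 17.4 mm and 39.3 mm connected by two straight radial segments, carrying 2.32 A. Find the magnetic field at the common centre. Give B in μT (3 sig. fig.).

B ≈ 23.3 μT

The radial connectors point toward the centre, so dl × r̂ = 0 and they contribute nothing.
Each semicircle gives μ₀I/(4R): inner arc 4.19×10⁻⁵ T, outer arc 1.85×10⁻⁵ T.
The two arcs carry current in opposite angular senses, so their fields oppose: B = |4.19×10⁻⁵ − 1.85×10⁻⁵| = 2.33×10⁻⁵ T.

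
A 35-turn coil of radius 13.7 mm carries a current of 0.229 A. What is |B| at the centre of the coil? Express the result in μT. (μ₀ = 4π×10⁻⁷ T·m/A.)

For an N-turn flat coil, B = Nμ₀I/(2R) with R = 0.0137 m.
B = 35 × 1.05×10⁻⁵ T = 3.68×10⁻⁴ T.

B ≈ 368 μT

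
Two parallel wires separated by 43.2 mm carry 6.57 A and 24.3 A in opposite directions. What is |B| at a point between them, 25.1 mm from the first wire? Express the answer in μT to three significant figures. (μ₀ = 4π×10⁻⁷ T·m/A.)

B ≈ 321 μT

Each long wire gives B = μ₀I/(2πd). Distances are d₁ = 0.0251 m and d₂ = 0.0181 m.
B₁ = 5.24×10⁻⁵ T, B₂ = 2.69×10⁻⁴ T.
Between antiparallel currents both contributions point the same way, so they add. B = B₁ + B₂ = 5.24×10⁻⁵ + 2.69×10⁻⁴ = 3.21×10⁻⁴ T.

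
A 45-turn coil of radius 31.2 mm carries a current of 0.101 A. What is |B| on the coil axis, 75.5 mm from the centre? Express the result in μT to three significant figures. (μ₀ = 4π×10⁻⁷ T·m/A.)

B ≈ 5.10 μT

For an N-turn flat coil, B = Nμ₀IR²/[2(R²+z²)^(3/2)] with R = 0.0312 m, z = 0.0755 m.
B = 45 × 1.13×10⁻⁷ T = 5.10×10⁻⁶ T.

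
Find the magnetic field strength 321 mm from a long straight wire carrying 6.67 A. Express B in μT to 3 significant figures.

For an infinitely long straight wire, B = μ₀I/(2πd).
B = (4π×10⁻⁷ × 6.67) / (2π × 0.321) = 4.16×10⁻⁶ T.

B ≈ 4.16 μT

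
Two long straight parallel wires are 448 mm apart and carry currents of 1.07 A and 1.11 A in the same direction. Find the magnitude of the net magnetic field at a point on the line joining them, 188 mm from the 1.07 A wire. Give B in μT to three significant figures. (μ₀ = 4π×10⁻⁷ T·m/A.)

Each long wire gives B = μ₀I/(2πd). Distances are d₁ = 0.188 m and d₂ = 0.26 m.
B₁ = 1.14×10⁻⁶ T, B₂ = 8.54×10⁻⁷ T.
Between parallel currents the two contributions point in opposite directions, so they subtract. B = |B₁ − B₂| = |1.14×10⁻⁶ − 8.54×10⁻⁷| = 2.84×10⁻⁷ T.

B ≈ 0.284 μT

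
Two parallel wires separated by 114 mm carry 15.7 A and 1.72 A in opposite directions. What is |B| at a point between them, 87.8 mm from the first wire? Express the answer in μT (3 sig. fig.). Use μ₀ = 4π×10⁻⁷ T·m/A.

Each long wire gives B = μ₀I/(2πd). Distances are d₁ = 0.0878 m and d₂ = 0.0262 m.
B₁ = 3.58×10⁻⁵ T, B₂ = 1.31×10⁻⁵ T.
Between antiparallel currents both contributions point the same way, so they add. B = B₁ + B₂ = 3.58×10⁻⁵ + 1.31×10⁻⁵ = 4.89×10⁻⁵ T.

B ≈ 48.9 μT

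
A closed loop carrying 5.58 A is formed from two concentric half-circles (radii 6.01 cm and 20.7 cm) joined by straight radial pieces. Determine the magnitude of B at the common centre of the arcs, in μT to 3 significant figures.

The radial connectors point toward the centre, so dl × r̂ = 0 and they contribute nothing.
Each semicircle gives μ₀I/(4R): inner arc 2.92×10⁻⁵ T, outer arc 8.47×10⁻⁶ T.
The two arcs carry current in opposite angular senses, so their fields oppose: B = |2.92×10⁻⁵ − 8.47×10⁻⁶| = 2.07×10⁻⁵ T.

B ≈ 20.7 μT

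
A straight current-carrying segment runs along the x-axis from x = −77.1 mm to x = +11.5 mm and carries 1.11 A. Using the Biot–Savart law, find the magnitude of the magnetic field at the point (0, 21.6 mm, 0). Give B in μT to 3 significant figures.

B ≈ 7.36 μT

For a finite straight segment, B = (μ₀I/4πd)(sinθ₁ + sinθ₂), where θ₁, θ₂ are the angles from the perpendicular to each end.
The perpendicular distance is d = 0.0216 m; the end-offsets along the wire are a = 0.0771 m and b = 0.0115 m.
sinθ₁ = 0.0771/√(0.0771²+0.0216²) = 0.9629; sinθ₂ = 0.0115/√(0.0115²+0.0216²) = 0.4700.
B = (4π×10⁻⁷ × 1.11) / (4π × 0.0216) × (0.9629 + 0.4700) = 7.36×10⁻⁶ T.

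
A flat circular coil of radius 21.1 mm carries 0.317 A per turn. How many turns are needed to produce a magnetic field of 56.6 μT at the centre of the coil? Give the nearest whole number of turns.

For an N-turn coil, B = Nμ₀I/(2R). A single turn gives B₁ = 9.44×10⁻⁶ T with R = 0.0211 m.
N = B/B₁ = 5.66×10⁻⁵ / 9.44×10⁻⁶ = 6.00.

N = 6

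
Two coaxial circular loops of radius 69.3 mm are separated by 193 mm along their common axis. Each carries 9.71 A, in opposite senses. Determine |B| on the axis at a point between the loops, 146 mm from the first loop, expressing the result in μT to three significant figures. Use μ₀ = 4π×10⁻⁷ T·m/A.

Each loop contributes B = μ₀IR²/[2(R²+z²)^(3/2)] on the axis, with z measured from that loop.
Loop 1 (z = 0.146 m): B₁ = 6.94×10⁻⁶ T. Loop 2 (z = 0.047 m): B₂ = 4.99×10⁻⁵ T.
The fields oppose: B = |B₁ − B₂| = 4.30×10⁻⁵ T.

B ≈ 43.0 μT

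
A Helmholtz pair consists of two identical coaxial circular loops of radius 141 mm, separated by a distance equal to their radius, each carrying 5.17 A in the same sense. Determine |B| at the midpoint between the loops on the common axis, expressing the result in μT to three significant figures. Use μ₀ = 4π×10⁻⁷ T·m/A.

Each loop contributes B = μ₀IR²/[2(R²+z²)^(3/2)] on the axis, with z measured from that loop.
Loop 1 (z = 0.0705 m): B₁ = 1.65×10⁻⁵ T. Loop 2 (z = 0.0705 m): B₂ = 1.65×10⁻⁵ T.
The fields add: B = B₁ + B₂ = 3.30×10⁻⁵ T.

B ≈ 33.0 μT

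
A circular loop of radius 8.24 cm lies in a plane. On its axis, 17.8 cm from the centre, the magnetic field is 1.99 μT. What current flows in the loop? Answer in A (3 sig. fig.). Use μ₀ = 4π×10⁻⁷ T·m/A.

On the axis of a loop, B = μ₀IR²/[2(R²+z²)^(3/2)], so I = 2B(R²+z²)^(3/2)/(μ₀R²).
R² + z² = 0.00679 + 0.03168 = 0.03847 m²; raised to 3/2 gives 7.55×10⁻³ m³.
I = 2 × 1.99×10⁻⁶ × 7.55×10⁻³ / (1.26×10⁻⁶ × 0.00679) = 3.52 A.

I ≈ 3.52 A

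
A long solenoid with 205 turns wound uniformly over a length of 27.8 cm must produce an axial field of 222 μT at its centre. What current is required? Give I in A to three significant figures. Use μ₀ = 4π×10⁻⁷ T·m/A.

I ≈ 0.240 A

Inside a long solenoid B = μ₀nI with n = 737.4 m⁻¹, so I = B/(μ₀n).
I = 2.22×10⁻⁴ / (4π×10⁻⁷ × 737.4) = 0.240 A.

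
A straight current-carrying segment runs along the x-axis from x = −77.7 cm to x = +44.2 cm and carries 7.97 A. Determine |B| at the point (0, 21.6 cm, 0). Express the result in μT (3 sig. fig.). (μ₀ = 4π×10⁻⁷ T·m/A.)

For a finite straight segment, B = (μ₀I/4πd)(sinθ₁ + sinθ₂), where θ₁, θ₂ are the angles from the perpendicular to each end.
The perpendicular distance is d = 0.216 m; the end-offsets along the wire are a = 0.777 m and b = 0.442 m.
sinθ₁ = 0.777/√(0.777²+0.216²) = 0.9635; sinθ₂ = 0.442/√(0.442²+0.216²) = 0.8985.
B = (4π×10⁻⁷ × 7.97) / (4π × 0.216) × (0.9635 + 0.8985) = 6.87×10⁻⁶ T.

B ≈ 6.87 μT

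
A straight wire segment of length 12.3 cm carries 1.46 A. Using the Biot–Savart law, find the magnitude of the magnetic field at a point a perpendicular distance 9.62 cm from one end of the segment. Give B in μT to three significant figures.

B ≈ 1.20 μT

For a finite straight segment, B = (μ₀I/4πd)(sinθ₁ + sinθ₂), where θ₁, θ₂ are the angles from the perpendicular to each end.
The perpendicular foot is at one end, so the two end-offsets along the wire are 0 and L = 0.123 m.
sinθ₁ = 0/√(0²+0.0962²) = 0.0000; sinθ₂ = 0.123/√(0.123²+0.0962²) = 0.7877.
B = (4π×10⁻⁷ × 1.46) / (4π × 0.0962) × (0.0000 + 0.7877) = 1.20×10⁻⁶ T.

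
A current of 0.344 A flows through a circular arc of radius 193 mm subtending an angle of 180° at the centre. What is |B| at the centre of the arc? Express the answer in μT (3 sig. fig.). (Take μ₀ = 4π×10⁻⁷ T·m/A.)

B ≈ 0.560 μT

The Biot–Savart field of a circular arc at its centre is B = μ₀Iφ/(4πR), with φ = 3.142 rad.
B = (4π×10⁻⁷ × 0.344 × 3.142) / (4π × 0.193) = 5.60×10⁻⁷ T.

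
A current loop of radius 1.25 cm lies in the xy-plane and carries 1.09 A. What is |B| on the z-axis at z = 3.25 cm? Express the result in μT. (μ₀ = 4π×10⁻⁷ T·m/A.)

On the axis of a circular loop, B = μ₀IR² / [2(R²+z²)^(3/2)].
R² + z² = (0.0125)² + (0.0325)² = 0.001213 m², and (R²+z²)^(3/2) = 4.22×10⁻⁵ m³.
B = (4π×10⁻⁷ × 1.09 × 0.0001563) / (2 × 4.22×10⁻⁵) = 2.53×10⁻⁶ T.

B ≈ 2.53 μT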